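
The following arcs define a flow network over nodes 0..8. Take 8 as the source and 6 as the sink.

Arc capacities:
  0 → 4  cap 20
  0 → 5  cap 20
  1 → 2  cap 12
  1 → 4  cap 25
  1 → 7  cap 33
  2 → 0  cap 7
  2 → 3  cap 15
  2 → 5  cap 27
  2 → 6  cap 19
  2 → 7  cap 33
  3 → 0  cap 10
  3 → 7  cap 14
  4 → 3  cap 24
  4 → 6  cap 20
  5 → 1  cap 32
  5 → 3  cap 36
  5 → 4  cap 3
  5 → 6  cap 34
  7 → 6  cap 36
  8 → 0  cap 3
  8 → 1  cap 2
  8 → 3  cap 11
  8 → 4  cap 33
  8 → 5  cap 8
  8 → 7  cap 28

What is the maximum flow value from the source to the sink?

augment #1: 8→4→6 bottleneck 20, total now 20
augment #2: 8→5→6 bottleneck 8, total now 28
augment #3: 8→7→6 bottleneck 28, total now 56
augment #4: 8→0→5→6 bottleneck 3, total now 59
augment #5: 8→1→2→6 bottleneck 2, total now 61
augment #6: 8→3→7→6 bottleneck 8, total now 69
augment #7: 8→3→0→5→6 bottleneck 3, total now 72
augment #8: 8→4→3→0→5→6 bottleneck 7, total now 79

Maximum flow value: 79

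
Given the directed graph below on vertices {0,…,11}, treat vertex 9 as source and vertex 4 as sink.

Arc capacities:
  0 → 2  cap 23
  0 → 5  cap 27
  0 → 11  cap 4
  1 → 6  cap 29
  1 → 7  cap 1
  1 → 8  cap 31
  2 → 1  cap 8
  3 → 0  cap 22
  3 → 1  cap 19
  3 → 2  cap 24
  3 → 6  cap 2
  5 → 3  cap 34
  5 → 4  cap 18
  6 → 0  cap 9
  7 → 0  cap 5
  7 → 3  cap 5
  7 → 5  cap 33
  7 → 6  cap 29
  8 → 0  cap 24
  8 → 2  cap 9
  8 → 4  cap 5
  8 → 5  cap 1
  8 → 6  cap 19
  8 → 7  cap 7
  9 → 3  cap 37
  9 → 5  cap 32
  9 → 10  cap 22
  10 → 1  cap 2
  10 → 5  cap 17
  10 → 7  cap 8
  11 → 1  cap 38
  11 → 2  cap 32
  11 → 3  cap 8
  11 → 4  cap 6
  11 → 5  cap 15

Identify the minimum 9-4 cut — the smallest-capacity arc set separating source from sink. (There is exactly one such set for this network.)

augment #1: 9→5→4 push 18
augment #2: 9→3→0→11→4 push 4
augment #3: 9→3→1→8→4 push 5
max flow = 27; residual-reachable set from 9 gives S-side
cut edges (S→T): {(0,11), (5,4), (8,4)} total cap 27

Min-cut arcs: {(0,11), (5,4), (8,4)} (total capacity 27)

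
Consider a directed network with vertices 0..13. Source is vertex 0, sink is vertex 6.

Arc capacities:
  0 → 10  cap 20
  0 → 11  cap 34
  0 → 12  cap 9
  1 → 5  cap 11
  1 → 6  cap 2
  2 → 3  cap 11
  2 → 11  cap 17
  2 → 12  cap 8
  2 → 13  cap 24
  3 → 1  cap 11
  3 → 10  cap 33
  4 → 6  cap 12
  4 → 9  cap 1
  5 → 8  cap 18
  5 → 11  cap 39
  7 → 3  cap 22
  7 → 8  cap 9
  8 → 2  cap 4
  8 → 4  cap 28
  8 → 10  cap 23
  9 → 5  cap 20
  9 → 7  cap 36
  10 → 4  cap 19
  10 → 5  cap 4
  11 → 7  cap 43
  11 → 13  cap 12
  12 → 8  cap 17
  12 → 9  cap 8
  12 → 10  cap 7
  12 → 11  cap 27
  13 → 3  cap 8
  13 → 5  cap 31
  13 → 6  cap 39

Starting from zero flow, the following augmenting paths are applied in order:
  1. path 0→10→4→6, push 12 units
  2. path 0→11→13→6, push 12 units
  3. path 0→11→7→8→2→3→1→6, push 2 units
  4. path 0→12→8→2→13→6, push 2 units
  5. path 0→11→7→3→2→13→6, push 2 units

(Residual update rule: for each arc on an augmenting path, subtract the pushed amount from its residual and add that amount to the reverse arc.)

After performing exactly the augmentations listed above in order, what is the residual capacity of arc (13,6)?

after path 1 (0→10→4→6, push 12): res(13,6)=39
after path 2 (0→11→13→6, push 12): res(13,6)=27
after path 3 (0→11→7→8→2→3→1→6, push 2): res(13,6)=27
after path 4 (0→12→8→2→13→6, push 2): res(13,6)=25
after path 5 (0→11→7→3→2→13→6, push 2): res(13,6)=23

Residual capacity of (13,6): 23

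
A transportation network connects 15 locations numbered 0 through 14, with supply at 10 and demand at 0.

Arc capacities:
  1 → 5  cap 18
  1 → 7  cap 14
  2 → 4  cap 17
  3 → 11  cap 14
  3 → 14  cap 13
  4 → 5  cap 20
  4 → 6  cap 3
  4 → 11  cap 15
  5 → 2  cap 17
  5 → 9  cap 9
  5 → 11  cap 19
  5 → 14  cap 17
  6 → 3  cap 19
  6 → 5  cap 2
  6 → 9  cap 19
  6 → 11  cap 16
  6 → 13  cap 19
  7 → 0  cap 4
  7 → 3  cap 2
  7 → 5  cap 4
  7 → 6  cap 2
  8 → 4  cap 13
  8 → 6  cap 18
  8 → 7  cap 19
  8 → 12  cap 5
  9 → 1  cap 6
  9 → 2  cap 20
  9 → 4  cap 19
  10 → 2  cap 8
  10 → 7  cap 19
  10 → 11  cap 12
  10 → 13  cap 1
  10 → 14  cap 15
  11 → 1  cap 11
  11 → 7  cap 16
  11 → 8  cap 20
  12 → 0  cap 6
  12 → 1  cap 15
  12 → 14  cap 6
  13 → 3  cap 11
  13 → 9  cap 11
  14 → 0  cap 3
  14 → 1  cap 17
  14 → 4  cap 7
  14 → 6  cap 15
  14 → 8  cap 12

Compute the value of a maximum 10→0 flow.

augment #1: 10→7→0 bottleneck 4, total now 4
augment #2: 10→14→0 bottleneck 3, total now 7
augment #3: 10→11→8→12→0 bottleneck 5, total now 12

Maximum flow value: 12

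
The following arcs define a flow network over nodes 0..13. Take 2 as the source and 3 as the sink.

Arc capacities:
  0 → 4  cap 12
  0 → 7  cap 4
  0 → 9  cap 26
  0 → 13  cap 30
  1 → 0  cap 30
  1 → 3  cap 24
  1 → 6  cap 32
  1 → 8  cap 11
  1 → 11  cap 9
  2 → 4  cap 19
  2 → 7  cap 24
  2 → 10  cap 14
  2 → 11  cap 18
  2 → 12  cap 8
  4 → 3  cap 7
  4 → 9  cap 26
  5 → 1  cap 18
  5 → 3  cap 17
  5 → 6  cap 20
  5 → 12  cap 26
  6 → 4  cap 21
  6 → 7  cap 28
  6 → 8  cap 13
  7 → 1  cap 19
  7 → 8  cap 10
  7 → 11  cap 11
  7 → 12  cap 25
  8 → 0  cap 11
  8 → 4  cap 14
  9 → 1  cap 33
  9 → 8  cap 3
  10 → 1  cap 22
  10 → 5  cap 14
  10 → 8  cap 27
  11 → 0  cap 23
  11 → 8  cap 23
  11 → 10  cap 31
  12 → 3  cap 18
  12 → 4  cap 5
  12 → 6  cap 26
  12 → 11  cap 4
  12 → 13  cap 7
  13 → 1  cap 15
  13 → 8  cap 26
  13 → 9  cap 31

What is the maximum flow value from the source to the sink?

augment #1: 2→4→3 bottleneck 7, total now 7
augment #2: 2→12→3 bottleneck 8, total now 15
augment #3: 2→7→1→3 bottleneck 19, total now 34
augment #4: 2→7→12→3 bottleneck 5, total now 39
augment #5: 2→10→1→3 bottleneck 5, total now 44
augment #6: 2→10→5→3 bottleneck 9, total now 53
augment #7: 2→11→10→5→3 bottleneck 5, total now 58
augment #8: 2→11→0→7→12→3 bottleneck 4, total now 62
augment #9: 2→4→9→1→7→12→3 bottleneck 1, total now 63

Maximum flow value: 63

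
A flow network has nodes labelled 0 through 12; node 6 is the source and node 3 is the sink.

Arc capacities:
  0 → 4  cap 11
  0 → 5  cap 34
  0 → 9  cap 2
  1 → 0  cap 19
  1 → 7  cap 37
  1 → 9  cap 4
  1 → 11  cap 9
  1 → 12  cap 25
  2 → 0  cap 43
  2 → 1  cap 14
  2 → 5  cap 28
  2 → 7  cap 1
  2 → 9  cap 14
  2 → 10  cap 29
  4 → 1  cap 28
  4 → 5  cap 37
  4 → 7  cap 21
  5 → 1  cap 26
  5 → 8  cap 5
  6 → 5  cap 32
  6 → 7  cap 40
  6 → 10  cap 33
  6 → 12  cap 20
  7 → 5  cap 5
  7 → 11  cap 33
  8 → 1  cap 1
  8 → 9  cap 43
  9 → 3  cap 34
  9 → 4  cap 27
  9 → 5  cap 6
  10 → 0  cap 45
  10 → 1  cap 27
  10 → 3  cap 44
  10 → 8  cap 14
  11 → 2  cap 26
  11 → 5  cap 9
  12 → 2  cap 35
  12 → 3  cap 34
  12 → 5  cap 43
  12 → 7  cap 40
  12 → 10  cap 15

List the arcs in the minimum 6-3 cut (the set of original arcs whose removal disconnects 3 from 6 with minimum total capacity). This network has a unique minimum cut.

Min-cut arcs: {(5,1), (5,8), (6,10), (6,12), (11,2)} (total capacity 110)

augment #1: 6→10→3 push 33
augment #2: 6→12→3 push 20
augment #3: 6→5→1→9→3 push 4
augment #4: 6→5→1→12→3 push 14
augment #5: 6→5→8→9→3 push 5
augment #6: 6→5→1→0→9→3 push 2
augment #7: 6→5→1→12→10→3 push 6
augment #8: 6→7→11→2→9→3 push 14
augment #9: 6→7→11→2→10→3 push 5
augment #10: 6→7→11→2→10→8→9→3 push 7
max flow = 110; residual-reachable set from 6 gives S-side
cut edges (S→T): {(5,1), (5,8), (6,10), (6,12), (11,2)} total cap 110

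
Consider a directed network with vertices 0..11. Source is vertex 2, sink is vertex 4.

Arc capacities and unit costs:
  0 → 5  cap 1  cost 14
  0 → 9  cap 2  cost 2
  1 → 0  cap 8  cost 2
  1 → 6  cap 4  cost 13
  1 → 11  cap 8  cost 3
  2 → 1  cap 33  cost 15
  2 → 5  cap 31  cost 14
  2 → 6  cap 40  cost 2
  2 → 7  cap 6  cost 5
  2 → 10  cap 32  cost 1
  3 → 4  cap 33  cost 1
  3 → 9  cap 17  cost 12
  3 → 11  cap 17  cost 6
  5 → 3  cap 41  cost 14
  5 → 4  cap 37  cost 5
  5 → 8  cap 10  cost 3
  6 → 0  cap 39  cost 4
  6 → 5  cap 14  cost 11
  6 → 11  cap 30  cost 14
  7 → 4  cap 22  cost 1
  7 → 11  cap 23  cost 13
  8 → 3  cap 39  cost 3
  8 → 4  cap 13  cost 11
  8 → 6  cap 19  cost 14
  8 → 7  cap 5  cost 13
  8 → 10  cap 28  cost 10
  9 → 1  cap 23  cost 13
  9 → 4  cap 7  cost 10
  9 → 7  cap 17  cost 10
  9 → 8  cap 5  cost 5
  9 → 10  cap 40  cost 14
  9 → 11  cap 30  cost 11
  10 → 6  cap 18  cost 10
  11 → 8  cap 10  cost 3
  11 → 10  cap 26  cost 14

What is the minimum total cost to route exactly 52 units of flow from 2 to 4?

shortest-cost path #1: 2→7→4 push 6 @ unit cost 6 (adds 36)
shortest-cost path #2: 2→6→0→9→8→3→4 push 2 @ unit cost 17 (adds 34)
shortest-cost path #3: 2→6→5→4 push 14 @ unit cost 18 (adds 252)
shortest-cost path #4: 2→5→4 push 23 @ unit cost 19 (adds 437)
shortest-cost path #5: 2→5→8→3→4 push 7 @ unit cost 21 (adds 147)
total cost = 906

Minimum cost for 52 units: 906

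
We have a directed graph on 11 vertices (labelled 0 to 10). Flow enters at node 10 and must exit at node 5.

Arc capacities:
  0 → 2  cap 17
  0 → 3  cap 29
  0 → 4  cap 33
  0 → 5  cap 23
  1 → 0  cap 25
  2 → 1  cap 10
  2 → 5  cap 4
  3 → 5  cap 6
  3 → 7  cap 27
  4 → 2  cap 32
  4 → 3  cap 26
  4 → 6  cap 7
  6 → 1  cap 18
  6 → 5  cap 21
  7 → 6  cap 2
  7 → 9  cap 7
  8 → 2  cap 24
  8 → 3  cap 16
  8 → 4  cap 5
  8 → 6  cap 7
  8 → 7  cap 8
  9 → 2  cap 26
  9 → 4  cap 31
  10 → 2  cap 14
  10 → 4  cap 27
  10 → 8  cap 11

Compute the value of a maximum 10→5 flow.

Maximum flow value: 36

augment #1: 10→2→5 bottleneck 4, total now 4
augment #2: 10→4→3→5 bottleneck 6, total now 10
augment #3: 10→4→6→5 bottleneck 7, total now 17
augment #4: 10→8→6→5 bottleneck 7, total now 24
augment #5: 10→2→1→0→5 bottleneck 10, total now 34
augment #6: 10→8→7→6→5 bottleneck 2, total now 36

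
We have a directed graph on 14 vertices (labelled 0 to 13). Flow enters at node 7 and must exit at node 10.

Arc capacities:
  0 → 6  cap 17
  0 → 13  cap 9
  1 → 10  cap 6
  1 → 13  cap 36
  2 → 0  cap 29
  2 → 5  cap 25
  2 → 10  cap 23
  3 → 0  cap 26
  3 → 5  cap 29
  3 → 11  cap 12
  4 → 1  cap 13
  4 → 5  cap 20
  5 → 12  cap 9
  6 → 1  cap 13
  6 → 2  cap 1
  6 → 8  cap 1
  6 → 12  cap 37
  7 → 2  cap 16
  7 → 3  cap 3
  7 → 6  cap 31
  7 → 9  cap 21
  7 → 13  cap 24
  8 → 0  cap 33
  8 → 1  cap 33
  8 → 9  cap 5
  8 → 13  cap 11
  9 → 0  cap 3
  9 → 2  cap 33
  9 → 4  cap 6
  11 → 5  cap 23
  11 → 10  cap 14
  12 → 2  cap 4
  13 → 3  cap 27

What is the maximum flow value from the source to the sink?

Maximum flow value: 41

augment #1: 7→2→10 bottleneck 16, total now 16
augment #2: 7→3→11→10 bottleneck 3, total now 19
augment #3: 7→6→1→10 bottleneck 6, total now 25
augment #4: 7→6→2→10 bottleneck 1, total now 26
augment #5: 7→9→2→10 bottleneck 6, total now 32
augment #6: 7→13→3→11→10 bottleneck 9, total now 41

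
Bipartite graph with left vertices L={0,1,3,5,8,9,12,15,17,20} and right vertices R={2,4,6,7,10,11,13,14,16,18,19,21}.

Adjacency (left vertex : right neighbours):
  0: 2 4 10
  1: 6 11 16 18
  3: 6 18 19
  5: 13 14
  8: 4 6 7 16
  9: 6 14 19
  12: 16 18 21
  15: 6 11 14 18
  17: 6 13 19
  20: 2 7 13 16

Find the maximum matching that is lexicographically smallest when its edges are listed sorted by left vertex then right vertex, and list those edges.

Lex-smallest maximum matching: {(0,2), (1,6), (3,18), (5,13), (8,4), (9,14), (12,16), (15,11), (17,19), (20,7)}

|M| = 10 (so the lex-smallest maximum matching has 10 edges)
process left vertices in ascending order; for each, take the smallest-labelled available neighbour that still permits 10 edges overall, or leave it unmatched if none does
lex-smallest matching: {0-2, 1-6, 3-18, 5-13, 8-4, 9-14, 12-16, 15-11, 17-19, 20-7}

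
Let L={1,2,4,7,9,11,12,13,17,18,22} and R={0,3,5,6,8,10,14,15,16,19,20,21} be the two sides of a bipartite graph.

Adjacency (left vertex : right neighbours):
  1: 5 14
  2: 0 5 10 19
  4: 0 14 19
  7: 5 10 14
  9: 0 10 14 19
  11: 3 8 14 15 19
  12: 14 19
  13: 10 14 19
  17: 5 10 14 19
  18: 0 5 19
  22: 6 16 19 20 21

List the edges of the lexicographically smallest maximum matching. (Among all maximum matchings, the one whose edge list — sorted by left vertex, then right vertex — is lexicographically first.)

Lex-smallest maximum matching: {(1,5), (2,0), (4,14), (7,10), (9,19), (11,3), (22,6)}

|M| = 7 (so the lex-smallest maximum matching has 7 edges)
process left vertices in ascending order; for each, take the smallest-labelled available neighbour that still permits 7 edges overall, or leave it unmatched if none does
lex-smallest matching: {1-5, 2-0, 4-14, 7-10, 9-19, 11-3, 22-6}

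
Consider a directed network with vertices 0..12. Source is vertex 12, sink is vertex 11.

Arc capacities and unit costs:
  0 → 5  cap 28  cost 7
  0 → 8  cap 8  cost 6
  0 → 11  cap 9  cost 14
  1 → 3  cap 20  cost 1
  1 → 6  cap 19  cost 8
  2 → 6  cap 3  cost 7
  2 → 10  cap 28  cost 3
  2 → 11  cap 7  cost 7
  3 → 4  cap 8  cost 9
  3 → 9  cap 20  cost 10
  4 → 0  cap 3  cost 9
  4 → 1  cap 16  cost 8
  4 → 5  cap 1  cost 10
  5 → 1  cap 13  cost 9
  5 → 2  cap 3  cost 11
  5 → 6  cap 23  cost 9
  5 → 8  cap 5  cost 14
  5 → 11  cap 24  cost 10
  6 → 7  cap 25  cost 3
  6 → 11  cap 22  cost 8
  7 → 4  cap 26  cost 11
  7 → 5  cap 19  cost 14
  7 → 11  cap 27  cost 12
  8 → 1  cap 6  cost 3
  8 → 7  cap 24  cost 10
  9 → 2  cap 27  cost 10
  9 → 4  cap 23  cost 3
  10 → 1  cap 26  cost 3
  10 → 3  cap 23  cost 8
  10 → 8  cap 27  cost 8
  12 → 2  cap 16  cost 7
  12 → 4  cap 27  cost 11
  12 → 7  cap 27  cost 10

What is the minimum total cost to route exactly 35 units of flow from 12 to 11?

Minimum cost for 35 units: 714

shortest-cost path #1: 12→2→11 push 7 @ unit cost 14 (adds 98)
shortest-cost path #2: 12→2→6→11 push 3 @ unit cost 22 (adds 66)
shortest-cost path #3: 12→7→11 push 25 @ unit cost 22 (adds 550)
total cost = 714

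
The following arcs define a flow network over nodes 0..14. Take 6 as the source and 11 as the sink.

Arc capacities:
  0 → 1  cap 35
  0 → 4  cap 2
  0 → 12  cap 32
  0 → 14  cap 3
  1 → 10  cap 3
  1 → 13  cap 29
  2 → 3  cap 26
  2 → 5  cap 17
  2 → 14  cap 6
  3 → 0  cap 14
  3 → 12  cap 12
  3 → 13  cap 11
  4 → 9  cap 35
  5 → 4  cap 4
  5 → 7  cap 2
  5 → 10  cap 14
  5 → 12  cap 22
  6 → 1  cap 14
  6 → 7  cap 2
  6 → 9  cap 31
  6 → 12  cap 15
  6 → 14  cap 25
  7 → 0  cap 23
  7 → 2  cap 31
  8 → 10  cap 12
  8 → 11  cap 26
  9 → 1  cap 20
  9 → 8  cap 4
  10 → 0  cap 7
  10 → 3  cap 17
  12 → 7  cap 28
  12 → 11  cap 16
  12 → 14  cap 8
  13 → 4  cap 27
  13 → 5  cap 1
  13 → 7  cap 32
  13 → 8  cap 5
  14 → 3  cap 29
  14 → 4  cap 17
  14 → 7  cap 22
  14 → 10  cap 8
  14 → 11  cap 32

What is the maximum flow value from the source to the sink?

Maximum flow value: 57

augment #1: 6→12→11 bottleneck 15, total now 15
augment #2: 6→14→11 bottleneck 25, total now 40
augment #3: 6→9→8→11 bottleneck 4, total now 44
augment #4: 6→1→13→8→11 bottleneck 5, total now 49
augment #5: 6→7→0→12→11 bottleneck 1, total now 50
augment #6: 6→7→0→14→11 bottleneck 1, total now 51
augment #7: 6→1→10→0→14→11 bottleneck 2, total now 53
augment #8: 6→1→10→0→12→14→11 bottleneck 1, total now 54
augment #9: 6→1→13→5→12→14→11 bottleneck 1, total now 55
augment #10: 6→1→13→7→2→14→11 bottleneck 2, total now 57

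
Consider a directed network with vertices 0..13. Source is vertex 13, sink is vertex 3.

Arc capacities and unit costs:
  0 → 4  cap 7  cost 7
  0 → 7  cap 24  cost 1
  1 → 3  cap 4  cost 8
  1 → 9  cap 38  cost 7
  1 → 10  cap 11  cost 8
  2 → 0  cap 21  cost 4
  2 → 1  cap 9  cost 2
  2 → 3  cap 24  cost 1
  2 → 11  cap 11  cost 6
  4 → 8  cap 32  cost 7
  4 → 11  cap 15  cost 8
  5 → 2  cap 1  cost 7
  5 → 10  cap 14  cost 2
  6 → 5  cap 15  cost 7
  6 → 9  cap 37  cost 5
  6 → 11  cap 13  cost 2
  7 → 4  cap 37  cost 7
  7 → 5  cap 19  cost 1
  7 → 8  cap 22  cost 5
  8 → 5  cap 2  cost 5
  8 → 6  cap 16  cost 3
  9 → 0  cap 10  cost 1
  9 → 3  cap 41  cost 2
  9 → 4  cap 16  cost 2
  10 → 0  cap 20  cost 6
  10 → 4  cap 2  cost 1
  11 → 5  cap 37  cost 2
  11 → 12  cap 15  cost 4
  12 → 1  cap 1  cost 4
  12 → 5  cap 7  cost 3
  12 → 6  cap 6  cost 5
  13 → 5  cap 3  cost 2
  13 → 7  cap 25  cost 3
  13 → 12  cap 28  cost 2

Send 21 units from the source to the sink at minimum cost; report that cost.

shortest-cost path #1: 13→5→2→3 push 1 @ unit cost 10 (adds 10)
shortest-cost path #2: 13→12→1→3 push 1 @ unit cost 14 (adds 14)
shortest-cost path #3: 13→12→6→9→3 push 6 @ unit cost 14 (adds 84)
shortest-cost path #4: 13→7→8→6→9→3 push 13 @ unit cost 18 (adds 234)
total cost = 342

Minimum cost for 21 units: 342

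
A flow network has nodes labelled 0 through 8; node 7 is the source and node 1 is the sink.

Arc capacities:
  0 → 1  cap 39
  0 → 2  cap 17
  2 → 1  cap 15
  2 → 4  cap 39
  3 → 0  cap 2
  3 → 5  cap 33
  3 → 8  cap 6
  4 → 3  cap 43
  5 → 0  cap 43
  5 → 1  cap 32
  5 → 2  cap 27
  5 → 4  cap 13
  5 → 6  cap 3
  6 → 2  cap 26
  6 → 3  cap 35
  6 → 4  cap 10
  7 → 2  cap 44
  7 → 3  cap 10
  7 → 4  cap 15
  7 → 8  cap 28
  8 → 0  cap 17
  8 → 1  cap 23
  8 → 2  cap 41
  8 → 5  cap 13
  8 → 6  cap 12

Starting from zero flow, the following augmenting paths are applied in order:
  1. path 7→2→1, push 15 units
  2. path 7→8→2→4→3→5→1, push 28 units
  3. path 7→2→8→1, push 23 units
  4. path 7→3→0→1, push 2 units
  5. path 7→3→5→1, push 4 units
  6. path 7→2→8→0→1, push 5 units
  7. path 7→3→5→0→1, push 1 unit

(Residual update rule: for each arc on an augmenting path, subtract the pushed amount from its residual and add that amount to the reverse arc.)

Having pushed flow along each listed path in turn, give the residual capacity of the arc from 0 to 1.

after path 1 (7→2→1, push 15): res(0,1)=39
after path 2 (7→8→2→4→3→5→1, push 28): res(0,1)=39
after path 3 (7→2→8→1, push 23): res(0,1)=39
after path 4 (7→3→0→1, push 2): res(0,1)=37
after path 5 (7→3→5→1, push 4): res(0,1)=37
after path 6 (7→2→8→0→1, push 5): res(0,1)=32
after path 7 (7→3→5→0→1, push 1): res(0,1)=31

Residual capacity of (0,1): 31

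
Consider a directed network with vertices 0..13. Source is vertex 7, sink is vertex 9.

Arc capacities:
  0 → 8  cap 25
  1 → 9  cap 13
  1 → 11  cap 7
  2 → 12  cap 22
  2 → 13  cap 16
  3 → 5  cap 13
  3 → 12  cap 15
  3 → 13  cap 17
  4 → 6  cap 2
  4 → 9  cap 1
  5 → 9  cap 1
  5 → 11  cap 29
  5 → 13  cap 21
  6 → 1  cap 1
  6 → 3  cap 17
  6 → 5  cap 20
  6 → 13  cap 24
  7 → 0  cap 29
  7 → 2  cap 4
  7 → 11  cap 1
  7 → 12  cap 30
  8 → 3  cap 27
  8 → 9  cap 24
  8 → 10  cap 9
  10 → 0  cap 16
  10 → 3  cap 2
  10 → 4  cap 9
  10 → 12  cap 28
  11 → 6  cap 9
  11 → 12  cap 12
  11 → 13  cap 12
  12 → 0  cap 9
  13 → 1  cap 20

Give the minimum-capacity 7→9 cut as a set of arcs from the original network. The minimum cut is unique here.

augment #1: 7→0→8→9 push 24
augment #2: 7→2→13→1→9 push 4
augment #3: 7→11→6→1→9 push 1
augment #4: 7→0→8→3→5→9 push 1
max flow = 30; residual-reachable set from 7 gives S-side
cut edges (S→T): {(0,8), (7,2), (7,11)} total cap 30

Min-cut arcs: {(0,8), (7,2), (7,11)} (total capacity 30)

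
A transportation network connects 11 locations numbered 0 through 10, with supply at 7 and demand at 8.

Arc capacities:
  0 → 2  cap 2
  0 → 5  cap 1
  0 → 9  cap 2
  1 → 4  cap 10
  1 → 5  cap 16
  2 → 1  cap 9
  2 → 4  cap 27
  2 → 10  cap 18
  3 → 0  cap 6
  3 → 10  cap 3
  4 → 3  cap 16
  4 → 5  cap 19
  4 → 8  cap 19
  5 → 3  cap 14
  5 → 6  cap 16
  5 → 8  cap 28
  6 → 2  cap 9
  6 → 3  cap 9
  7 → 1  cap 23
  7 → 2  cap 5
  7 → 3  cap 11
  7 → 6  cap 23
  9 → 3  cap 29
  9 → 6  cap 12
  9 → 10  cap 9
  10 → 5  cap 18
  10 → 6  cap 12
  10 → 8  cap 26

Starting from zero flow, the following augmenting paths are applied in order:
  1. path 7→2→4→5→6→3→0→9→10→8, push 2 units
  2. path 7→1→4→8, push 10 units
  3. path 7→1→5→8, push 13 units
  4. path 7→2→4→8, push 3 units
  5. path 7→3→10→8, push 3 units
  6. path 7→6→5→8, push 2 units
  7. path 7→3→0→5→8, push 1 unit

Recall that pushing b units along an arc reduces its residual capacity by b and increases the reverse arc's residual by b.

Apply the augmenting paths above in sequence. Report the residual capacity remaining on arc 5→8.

Residual capacity of (5,8): 12

after path 1 (7→2→4→5→6→3→0→9→10→8, push 2): res(5,8)=28
after path 2 (7→1→4→8, push 10): res(5,8)=28
after path 3 (7→1→5→8, push 13): res(5,8)=15
after path 4 (7→2→4→8, push 3): res(5,8)=15
after path 5 (7→3→10→8, push 3): res(5,8)=15
after path 6 (7→6→5→8, push 2): res(5,8)=13
after path 7 (7→3→0→5→8, push 1): res(5,8)=12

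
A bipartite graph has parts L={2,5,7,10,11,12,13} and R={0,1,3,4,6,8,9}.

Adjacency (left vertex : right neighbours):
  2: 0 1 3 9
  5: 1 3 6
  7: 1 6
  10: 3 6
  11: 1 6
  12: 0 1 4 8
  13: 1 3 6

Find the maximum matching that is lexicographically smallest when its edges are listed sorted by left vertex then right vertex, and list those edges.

|M| = 5 (so the lex-smallest maximum matching has 5 edges)
process left vertices in ascending order; for each, take the smallest-labelled available neighbour that still permits 5 edges overall, or leave it unmatched if none does
lex-smallest matching: {2-0, 5-1, 7-6, 10-3, 12-4}

Lex-smallest maximum matching: {(2,0), (5,1), (7,6), (10,3), (12,4)}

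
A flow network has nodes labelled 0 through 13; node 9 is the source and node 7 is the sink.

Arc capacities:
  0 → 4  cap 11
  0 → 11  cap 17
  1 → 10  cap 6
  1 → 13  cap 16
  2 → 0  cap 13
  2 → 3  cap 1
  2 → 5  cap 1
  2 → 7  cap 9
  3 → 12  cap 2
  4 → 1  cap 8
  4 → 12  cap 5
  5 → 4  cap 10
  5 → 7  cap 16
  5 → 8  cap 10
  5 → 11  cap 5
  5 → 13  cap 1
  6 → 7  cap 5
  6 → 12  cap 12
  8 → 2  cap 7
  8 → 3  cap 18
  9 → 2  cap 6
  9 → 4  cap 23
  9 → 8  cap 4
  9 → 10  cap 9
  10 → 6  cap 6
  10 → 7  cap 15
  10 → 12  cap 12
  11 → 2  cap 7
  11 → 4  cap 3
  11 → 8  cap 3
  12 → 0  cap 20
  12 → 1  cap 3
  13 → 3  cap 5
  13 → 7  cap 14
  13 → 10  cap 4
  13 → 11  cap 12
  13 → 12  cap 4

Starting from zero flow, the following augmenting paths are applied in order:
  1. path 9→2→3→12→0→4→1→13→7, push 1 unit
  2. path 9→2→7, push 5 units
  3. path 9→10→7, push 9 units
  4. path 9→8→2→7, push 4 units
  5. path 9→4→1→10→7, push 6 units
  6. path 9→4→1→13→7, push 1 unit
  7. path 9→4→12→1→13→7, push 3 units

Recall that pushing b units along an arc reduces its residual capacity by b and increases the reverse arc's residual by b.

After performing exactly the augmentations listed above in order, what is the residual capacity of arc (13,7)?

after path 1 (9→2→3→12→0→4→1→13→7, push 1): res(13,7)=13
after path 2 (9→2→7, push 5): res(13,7)=13
after path 3 (9→10→7, push 9): res(13,7)=13
after path 4 (9→8→2→7, push 4): res(13,7)=13
after path 5 (9→4→1→10→7, push 6): res(13,7)=13
after path 6 (9→4→1→13→7, push 1): res(13,7)=12
after path 7 (9→4→12→1→13→7, push 3): res(13,7)=9

Residual capacity of (13,7): 9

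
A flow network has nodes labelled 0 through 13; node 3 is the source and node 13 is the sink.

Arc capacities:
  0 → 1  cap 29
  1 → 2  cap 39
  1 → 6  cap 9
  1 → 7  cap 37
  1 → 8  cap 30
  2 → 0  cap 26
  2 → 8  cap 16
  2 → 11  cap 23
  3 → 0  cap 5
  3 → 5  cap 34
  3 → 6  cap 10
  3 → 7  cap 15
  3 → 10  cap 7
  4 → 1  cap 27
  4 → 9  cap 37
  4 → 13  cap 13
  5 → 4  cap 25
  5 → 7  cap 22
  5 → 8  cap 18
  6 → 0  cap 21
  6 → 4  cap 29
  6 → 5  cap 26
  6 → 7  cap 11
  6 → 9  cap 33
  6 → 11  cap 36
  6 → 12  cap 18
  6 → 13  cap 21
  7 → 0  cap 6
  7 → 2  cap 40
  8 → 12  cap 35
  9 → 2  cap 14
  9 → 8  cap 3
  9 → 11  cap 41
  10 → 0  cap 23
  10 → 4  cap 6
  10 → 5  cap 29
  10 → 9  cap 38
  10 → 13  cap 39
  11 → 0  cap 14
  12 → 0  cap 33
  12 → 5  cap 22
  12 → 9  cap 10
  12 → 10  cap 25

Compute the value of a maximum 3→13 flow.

augment #1: 3→6→13 bottleneck 10, total now 10
augment #2: 3→10→13 bottleneck 7, total now 17
augment #3: 3→5→4→13 bottleneck 13, total now 30
augment #4: 3→0→1→6→13 bottleneck 5, total now 35
augment #5: 3→5→4→1→6→13 bottleneck 4, total now 39
augment #6: 3→5→8→12→10→13 bottleneck 17, total now 56
augment #7: 3→7→2→8→12→10→13 bottleneck 8, total now 64

Maximum flow value: 64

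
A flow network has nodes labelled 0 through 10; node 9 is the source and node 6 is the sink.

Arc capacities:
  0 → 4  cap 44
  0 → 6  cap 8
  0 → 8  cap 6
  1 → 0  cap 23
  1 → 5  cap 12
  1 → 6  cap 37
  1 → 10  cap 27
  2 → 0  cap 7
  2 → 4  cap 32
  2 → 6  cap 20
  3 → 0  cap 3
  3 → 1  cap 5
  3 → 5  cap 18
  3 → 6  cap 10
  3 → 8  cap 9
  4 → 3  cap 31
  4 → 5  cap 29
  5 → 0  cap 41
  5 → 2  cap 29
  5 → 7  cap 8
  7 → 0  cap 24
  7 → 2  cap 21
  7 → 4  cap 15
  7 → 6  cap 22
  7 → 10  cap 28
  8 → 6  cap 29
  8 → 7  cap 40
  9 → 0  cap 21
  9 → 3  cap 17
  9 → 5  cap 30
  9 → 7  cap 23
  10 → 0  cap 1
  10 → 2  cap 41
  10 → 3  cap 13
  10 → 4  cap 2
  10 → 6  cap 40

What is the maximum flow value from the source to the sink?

Maximum flow value: 89

augment #1: 9→0→6 bottleneck 8, total now 8
augment #2: 9→3→6 bottleneck 10, total now 18
augment #3: 9→7→6 bottleneck 22, total now 40
augment #4: 9→0→8→6 bottleneck 6, total now 46
augment #5: 9→3→1→6 bottleneck 5, total now 51
augment #6: 9→3→8→6 bottleneck 2, total now 53
augment #7: 9→5→2→6 bottleneck 20, total now 73
augment #8: 9→7→10→6 bottleneck 1, total now 74
augment #9: 9→5→7→10→6 bottleneck 8, total now 82
augment #10: 9→0→4→3→8→6 bottleneck 7, total now 89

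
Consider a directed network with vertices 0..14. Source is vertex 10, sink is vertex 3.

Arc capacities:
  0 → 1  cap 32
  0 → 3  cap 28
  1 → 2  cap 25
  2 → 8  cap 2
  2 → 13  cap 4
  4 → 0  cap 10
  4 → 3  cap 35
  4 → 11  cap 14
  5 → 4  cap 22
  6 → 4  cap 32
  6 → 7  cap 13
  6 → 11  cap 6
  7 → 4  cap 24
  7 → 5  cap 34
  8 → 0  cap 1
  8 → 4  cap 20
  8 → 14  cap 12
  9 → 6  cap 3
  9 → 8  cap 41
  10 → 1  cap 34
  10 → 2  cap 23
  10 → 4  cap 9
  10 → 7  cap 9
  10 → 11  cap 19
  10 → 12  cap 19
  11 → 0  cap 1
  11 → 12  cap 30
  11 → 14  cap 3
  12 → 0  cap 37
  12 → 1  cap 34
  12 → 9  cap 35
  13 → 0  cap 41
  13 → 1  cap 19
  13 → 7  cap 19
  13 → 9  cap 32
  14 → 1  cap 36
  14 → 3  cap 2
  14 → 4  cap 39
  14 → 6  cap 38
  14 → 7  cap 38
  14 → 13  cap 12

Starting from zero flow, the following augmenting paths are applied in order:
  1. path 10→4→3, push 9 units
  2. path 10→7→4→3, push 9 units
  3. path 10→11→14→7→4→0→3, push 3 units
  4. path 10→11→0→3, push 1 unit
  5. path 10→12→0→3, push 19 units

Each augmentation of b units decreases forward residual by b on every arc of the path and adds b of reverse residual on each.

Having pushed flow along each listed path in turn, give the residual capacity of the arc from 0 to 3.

after path 1 (10→4→3, push 9): res(0,3)=28
after path 2 (10→7→4→3, push 9): res(0,3)=28
after path 3 (10→11→14→7→4→0→3, push 3): res(0,3)=25
after path 4 (10→11→0→3, push 1): res(0,3)=24
after path 5 (10→12→0→3, push 19): res(0,3)=5

Residual capacity of (0,3): 5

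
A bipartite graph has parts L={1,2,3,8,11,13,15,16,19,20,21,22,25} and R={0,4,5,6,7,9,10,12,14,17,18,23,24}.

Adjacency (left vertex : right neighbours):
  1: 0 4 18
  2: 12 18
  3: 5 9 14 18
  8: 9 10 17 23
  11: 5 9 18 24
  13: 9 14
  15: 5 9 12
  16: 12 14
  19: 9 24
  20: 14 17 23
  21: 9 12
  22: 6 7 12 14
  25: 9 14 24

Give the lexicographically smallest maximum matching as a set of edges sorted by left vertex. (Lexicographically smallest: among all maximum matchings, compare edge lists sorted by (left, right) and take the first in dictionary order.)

|M| = 10 (so the lex-smallest maximum matching has 10 edges)
process left vertices in ascending order; for each, take the smallest-labelled available neighbour that still permits 10 edges overall, or leave it unmatched if none does
lex-smallest matching: {1-0, 2-12, 3-5, 8-10, 11-18, 13-9, 16-14, 19-24, 20-17, 22-6}

Lex-smallest maximum matching: {(1,0), (2,12), (3,5), (8,10), (11,18), (13,9), (16,14), (19,24), (20,17), (22,6)}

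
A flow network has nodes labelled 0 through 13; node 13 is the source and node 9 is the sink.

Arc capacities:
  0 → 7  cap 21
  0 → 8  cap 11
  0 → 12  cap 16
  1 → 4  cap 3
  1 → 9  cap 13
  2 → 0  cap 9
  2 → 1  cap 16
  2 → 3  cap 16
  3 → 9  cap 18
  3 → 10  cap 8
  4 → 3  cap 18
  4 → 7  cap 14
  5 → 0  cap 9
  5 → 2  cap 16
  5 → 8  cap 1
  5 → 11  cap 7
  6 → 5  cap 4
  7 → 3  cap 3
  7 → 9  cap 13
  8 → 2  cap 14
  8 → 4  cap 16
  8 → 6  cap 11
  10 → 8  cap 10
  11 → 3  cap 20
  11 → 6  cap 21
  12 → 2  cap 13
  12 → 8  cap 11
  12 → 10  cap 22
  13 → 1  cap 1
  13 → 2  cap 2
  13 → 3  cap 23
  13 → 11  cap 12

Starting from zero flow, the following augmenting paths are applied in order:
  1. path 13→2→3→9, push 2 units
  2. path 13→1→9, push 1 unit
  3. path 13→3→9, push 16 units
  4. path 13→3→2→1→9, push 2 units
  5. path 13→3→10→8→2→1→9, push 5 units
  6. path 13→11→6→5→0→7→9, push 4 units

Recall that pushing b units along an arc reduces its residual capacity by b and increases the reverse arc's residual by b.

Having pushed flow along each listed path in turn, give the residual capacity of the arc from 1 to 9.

after path 1 (13→2→3→9, push 2): res(1,9)=13
after path 2 (13→1→9, push 1): res(1,9)=12
after path 3 (13→3→9, push 16): res(1,9)=12
after path 4 (13→3→2→1→9, push 2): res(1,9)=10
after path 5 (13→3→10→8→2→1→9, push 5): res(1,9)=5
after path 6 (13→11→6→5→0→7→9, push 4): res(1,9)=5

Residual capacity of (1,9): 5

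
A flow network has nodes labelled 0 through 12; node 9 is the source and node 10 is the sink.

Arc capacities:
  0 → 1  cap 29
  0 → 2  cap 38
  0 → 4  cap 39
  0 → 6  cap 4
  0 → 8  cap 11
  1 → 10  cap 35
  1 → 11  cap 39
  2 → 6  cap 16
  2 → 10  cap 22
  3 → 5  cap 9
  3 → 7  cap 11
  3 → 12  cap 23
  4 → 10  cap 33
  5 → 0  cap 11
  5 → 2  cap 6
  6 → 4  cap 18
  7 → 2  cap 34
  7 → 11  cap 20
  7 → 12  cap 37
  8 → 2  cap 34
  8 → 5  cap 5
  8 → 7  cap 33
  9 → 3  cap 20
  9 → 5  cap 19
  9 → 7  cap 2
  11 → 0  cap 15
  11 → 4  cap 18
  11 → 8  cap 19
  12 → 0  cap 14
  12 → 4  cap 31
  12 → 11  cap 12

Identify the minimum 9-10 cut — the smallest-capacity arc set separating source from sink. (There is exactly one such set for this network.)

augment #1: 9→5→2→10 push 6
augment #2: 9→7→2→10 push 2
augment #3: 9→3→7→2→10 push 11
augment #4: 9→3→12→4→10 push 9
augment #5: 9→5→0→1→10 push 11
max flow = 39; residual-reachable set from 9 gives S-side
cut edges (S→T): {(5,0), (5,2), (9,3), (9,7)} total cap 39

Min-cut arcs: {(5,0), (5,2), (9,3), (9,7)} (total capacity 39)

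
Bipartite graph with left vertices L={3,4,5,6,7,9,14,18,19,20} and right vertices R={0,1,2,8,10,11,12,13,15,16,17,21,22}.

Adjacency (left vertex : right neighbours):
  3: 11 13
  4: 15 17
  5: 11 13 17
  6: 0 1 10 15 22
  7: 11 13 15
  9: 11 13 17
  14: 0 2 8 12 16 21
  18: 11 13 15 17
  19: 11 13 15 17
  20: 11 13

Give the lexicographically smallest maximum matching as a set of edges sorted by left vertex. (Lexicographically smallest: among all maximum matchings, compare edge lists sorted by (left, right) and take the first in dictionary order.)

|M| = 6 (so the lex-smallest maximum matching has 6 edges)
process left vertices in ascending order; for each, take the smallest-labelled available neighbour that still permits 6 edges overall, or leave it unmatched if none does
lex-smallest matching: {3-11, 4-15, 5-13, 6-0, 9-17, 14-2}

Lex-smallest maximum matching: {(3,11), (4,15), (5,13), (6,0), (9,17), (14,2)}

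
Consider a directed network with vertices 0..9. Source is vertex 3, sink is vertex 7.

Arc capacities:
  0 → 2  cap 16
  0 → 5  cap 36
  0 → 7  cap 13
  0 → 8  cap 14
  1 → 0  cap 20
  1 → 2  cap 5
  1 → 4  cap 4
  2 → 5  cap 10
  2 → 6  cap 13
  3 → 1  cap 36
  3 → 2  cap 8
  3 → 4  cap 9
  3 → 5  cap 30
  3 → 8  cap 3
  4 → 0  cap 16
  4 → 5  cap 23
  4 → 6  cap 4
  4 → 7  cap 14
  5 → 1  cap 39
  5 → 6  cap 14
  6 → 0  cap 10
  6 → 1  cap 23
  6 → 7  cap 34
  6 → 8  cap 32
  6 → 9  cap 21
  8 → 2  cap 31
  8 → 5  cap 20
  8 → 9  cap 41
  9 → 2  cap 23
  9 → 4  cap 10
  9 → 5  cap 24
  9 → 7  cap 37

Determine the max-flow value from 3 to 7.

Maximum flow value: 63

augment #1: 3→4→7 bottleneck 9, total now 9
augment #2: 3→1→0→7 bottleneck 13, total now 22
augment #3: 3→1→4→7 bottleneck 4, total now 26
augment #4: 3→2→6→7 bottleneck 8, total now 34
augment #5: 3→5→6→7 bottleneck 14, total now 48
augment #6: 3→8→9→7 bottleneck 3, total now 51
augment #7: 3→1→2→6→7 bottleneck 5, total now 56
augment #8: 3→1→0→8→9→7 bottleneck 7, total now 63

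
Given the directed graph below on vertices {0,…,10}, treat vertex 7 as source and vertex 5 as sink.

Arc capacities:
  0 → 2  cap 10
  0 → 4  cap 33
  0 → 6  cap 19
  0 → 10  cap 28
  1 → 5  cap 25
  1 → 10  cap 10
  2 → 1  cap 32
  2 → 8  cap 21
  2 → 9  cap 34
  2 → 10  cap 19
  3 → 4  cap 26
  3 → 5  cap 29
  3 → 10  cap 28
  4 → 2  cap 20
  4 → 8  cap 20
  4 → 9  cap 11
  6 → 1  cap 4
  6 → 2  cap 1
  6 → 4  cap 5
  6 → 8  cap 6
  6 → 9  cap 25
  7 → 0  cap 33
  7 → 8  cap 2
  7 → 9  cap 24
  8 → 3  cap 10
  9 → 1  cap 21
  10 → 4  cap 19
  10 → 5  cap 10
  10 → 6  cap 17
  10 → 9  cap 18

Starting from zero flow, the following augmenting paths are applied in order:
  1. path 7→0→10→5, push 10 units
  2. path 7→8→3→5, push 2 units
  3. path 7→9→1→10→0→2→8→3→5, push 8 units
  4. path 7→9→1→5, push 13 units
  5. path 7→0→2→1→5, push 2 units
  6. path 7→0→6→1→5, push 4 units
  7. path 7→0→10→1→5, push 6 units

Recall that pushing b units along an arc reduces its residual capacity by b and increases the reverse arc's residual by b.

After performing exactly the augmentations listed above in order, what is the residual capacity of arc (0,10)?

after path 1 (7→0→10→5, push 10): res(0,10)=18
after path 2 (7→8→3→5, push 2): res(0,10)=18
after path 3 (7→9→1→10→0→2→8→3→5, push 8): res(0,10)=26
after path 4 (7→9→1→5, push 13): res(0,10)=26
after path 5 (7→0→2→1→5, push 2): res(0,10)=26
after path 6 (7→0→6→1→5, push 4): res(0,10)=26
after path 7 (7→0→10→1→5, push 6): res(0,10)=20

Residual capacity of (0,10): 20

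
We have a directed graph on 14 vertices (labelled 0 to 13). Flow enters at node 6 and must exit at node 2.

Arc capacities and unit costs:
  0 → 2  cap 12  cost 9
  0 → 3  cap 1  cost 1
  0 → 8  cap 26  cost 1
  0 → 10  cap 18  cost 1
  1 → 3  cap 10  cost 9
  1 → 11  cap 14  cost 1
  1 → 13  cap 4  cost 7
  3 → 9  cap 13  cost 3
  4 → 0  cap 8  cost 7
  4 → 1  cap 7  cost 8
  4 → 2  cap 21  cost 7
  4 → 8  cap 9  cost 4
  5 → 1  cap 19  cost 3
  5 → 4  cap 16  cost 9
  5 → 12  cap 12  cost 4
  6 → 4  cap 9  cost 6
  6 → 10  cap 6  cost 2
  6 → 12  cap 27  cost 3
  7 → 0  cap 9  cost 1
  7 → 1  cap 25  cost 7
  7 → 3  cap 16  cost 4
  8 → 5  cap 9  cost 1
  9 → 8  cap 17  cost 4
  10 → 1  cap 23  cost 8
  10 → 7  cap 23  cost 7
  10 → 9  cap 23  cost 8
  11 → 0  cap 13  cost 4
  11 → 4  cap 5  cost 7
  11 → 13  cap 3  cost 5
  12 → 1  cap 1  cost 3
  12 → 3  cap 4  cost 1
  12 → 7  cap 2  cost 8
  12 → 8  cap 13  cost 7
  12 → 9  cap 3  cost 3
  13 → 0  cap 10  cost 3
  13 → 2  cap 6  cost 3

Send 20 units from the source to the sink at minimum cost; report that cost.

Minimum cost for 20 units: 334

shortest-cost path #1: 6→4→2 push 9 @ unit cost 13 (adds 117)
shortest-cost path #2: 6→12→1→11→13→2 push 1 @ unit cost 15 (adds 15)
shortest-cost path #3: 6→10→1→11→13→2 push 2 @ unit cost 19 (adds 38)
shortest-cost path #4: 6→10→7→0→2 push 4 @ unit cost 19 (adds 76)
shortest-cost path #5: 6→12→7→0→2 push 2 @ unit cost 21 (adds 42)
shortest-cost path #6: 6→12→8→5→1→10→7→0→2 push 2 @ unit cost 23 (adds 46)
total cost = 334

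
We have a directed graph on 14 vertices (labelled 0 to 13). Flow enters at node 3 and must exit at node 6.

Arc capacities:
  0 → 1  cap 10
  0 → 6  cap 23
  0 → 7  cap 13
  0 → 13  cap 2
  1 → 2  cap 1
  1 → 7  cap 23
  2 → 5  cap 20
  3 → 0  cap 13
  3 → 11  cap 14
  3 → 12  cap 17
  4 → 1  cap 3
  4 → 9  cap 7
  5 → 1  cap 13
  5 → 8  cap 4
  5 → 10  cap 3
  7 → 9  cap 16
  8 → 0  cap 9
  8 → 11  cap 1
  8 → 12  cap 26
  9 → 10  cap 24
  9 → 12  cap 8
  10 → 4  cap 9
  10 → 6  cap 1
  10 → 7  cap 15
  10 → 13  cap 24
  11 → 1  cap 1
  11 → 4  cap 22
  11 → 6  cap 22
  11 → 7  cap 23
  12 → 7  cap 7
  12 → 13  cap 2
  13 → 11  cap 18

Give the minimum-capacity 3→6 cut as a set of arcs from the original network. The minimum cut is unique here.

Min-cut arcs: {(3,0), (3,11), (12,7), (12,13)} (total capacity 36)

augment #1: 3→0→6 push 13
augment #2: 3→11→6 push 14
augment #3: 3→12→13→11→6 push 2
augment #4: 3→12→7→9→10→6 push 1
augment #5: 3→12→7→9→10→13→11→6 push 6
max flow = 36; residual-reachable set from 3 gives S-side
cut edges (S→T): {(3,0), (3,11), (12,7), (12,13)} total cap 36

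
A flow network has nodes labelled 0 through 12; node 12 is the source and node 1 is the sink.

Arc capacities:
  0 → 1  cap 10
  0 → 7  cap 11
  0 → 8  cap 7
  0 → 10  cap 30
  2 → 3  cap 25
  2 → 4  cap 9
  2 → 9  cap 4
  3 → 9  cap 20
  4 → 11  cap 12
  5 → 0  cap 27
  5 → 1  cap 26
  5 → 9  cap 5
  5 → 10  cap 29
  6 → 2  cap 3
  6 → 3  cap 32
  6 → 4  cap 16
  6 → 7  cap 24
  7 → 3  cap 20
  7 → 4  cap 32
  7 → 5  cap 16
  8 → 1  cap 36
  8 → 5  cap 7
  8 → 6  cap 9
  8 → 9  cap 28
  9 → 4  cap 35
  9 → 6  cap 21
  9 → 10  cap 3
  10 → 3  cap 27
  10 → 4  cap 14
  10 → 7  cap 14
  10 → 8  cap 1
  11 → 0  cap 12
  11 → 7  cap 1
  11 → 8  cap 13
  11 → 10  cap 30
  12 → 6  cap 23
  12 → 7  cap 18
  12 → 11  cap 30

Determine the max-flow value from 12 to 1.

augment #1: 12→7→5→1 bottleneck 16, total now 16
augment #2: 12→11→0→1 bottleneck 10, total now 26
augment #3: 12→11→8→1 bottleneck 13, total now 39
augment #4: 12→11→0→8→1 bottleneck 2, total now 41
augment #5: 12→11→10→8→1 bottleneck 1, total now 42

Maximum flow value: 42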